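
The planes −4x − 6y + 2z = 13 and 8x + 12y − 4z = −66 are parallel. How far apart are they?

Divide the second equation by -2 to match normals: −4x − 6y + 2z = 33.
Both planes have normal n = (−4, −6, 2), |n| = 2√14. Any point on the first plane is at distance |33 − 13|/|n| = 20/(2√14) = 10/√14 from the second.

5√14/7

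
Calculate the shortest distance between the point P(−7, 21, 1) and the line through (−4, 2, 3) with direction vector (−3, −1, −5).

Direction vector d = (−3, −1, −5).
AP = (−3, 19, −2); AP·d = 0, |AP|² = 374, |d|² = 35.
distance² = |AP|² − (AP·d)²/|d|² = 374 − 0/35 = 374, so the distance is √374.

√374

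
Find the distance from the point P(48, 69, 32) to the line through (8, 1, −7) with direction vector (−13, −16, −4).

Direction vector d = (−13, −16, −4).
AP = (40, 68, 39); AP·d = -1764, |AP|² = 7745, |d|² = 441.
distance² = |AP|² − (AP·d)²/|d|² = 7745 − 3111696/441 = 689, so the distance is √689.

√689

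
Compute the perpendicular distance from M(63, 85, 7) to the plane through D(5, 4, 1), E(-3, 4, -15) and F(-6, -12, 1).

11/21

DE = (-8, 0, -16) and DF = (-11, -16, 0), so a normal is n = DE × DF = (-256, 176, 128).
n = (-256, 176, 128); n·P − (-448) = 176; |n| = 336; distance = 176/336 = 11/21.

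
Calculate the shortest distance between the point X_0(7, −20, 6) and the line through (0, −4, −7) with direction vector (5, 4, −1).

Direction vector d = (5, 4, −1).
AP = (7, −16, 13); AP·d = -42, |AP|² = 474, |d|² = 42.
distance² = |AP|² − (AP·d)²/|d|² = 474 − 1764/42 = 432, so the distance is 12√3.

12√3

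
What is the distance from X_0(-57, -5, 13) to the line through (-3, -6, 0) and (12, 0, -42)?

√2186

A direction vector is d = (15, 6, -42).
AP = (-54, 1, 13); AP·d = -1350, |AP|² = 3086, |d|² = 2025.
distance² = |AP|² − (AP·d)²/|d|² = 3086 − 1822500/2025 = 2186, so the distance is √2186.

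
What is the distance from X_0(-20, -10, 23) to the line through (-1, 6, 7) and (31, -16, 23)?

A direction vector is d = (32, -22, 16).
AP = (-19, -16, 16), and AP × d = (96, 816, 930).
|AP × d|² = 1539972 and |d|² = 1764, so the distance is √(1539972/1764) = √873 = 3√97.

3√97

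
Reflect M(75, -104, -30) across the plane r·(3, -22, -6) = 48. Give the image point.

With n = (3, -22, -6), the signed offset is (n·M − 48)/|n|² = 2645/529 = 5.
M' = M − 2t·n = (75, -104, -30) − 10·(3, -22, -6) = (45, 116, 30).

(45, 116, 30)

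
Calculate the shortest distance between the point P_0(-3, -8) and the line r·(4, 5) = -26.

d = |4·(-3) + 5·(-8) − (-26)| / √(16 + 25) = |-26|/√41 = 26/√41.

26/√41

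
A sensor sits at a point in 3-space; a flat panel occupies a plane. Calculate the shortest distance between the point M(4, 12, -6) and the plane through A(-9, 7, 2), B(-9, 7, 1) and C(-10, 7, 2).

5

AB = (0, 0, -1) and AC = (-1, 0, 0), so a normal is n = AB × AC = (0, 1, 0).
Then n·(4, 12, -6) - 7 = 5.
|n| = √(0 + 1 + 0) = 1, so the distance is |5|/1 = 5.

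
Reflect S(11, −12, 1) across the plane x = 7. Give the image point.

With n = (1, 0, 0), the signed offset is (n·S − 7)/|n|² = 4/1 = 4.
S' = S − 2t·n = (11, −12, 1) − 8·(1, 0, 0) = (3, −12, 1).

(3, -12, 1)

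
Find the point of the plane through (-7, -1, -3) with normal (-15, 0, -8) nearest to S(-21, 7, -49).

The perpendicular from S has direction n = (-15, 0, -8): r = (-21, 7, -49) + λ(-15, 0, -8).
Substitute into the plane: n·(S + λn) = 129 gives 707 + 289λ = 129, so λ = -2.
Foot = (-21, 7, -49) + (-2)·(-15, 0, -8) = (9, 7, -33).

(9, 7, -33)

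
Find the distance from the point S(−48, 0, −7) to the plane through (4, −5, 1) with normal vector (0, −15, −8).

The plane has equation n·(r − (4, −5, 1)) = 0, i.e. n·r = 67.
Then n·(−48, 0, −7) − 67 = −11.
|n| = √(0 + 225 + 64) = 17, so the distance is |-11|/17 = 11/17.

11/17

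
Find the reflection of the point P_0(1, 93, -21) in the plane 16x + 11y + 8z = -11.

(-63, 49, -53)

With n = (16, 11, 8), the signed offset is (n·P_0 − (-11))/|n|² = 882/441 = 2.
P_0' = P_0 − 2t·n = (1, 93, -21) − 4·(16, 11, 8) = (-63, 49, -53).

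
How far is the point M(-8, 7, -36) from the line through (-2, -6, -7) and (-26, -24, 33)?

A direction vector is d = (-24, -18, 40).
AP = (-6, 13, -29), and AP × d = (-2, 936, 420).
|AP × d|² = 1052500 and |d|² = 2500, so the distance is √(1052500/2500) = √421.

√421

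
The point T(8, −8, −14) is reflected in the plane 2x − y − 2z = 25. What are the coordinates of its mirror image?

(-4, -2, -2)

With n = (2, −1, −2), the signed offset is (n·T − 25)/|n|² = 27/9 = 3.
T' = T − 2t·n = (8, −8, −14) − 6·(2, −1, −2) = (−4, −2, −2).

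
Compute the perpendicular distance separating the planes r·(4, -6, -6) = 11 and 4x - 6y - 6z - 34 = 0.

23/(2√22)

Both planes have normal n = (4, -6, -6), |n| = 2√22. Any point on the first plane is at distance |34 − 11|/|n| = 23/(2√22) from the second.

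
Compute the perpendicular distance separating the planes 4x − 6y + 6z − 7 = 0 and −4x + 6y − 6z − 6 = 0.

Divide the second equation by -1 to match normals: 4x − 6y + 6z = -6.
With common normal n = (4, −6, 6) (|n| = 2√22), the distance is |7 − (-6)|/|n| = 13/(2√22) = 13√22/44.

13√22/44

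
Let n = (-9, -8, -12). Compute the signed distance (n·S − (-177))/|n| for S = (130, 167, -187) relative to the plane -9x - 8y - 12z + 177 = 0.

n·S − (-177) = -85.
|n| = 17, so the signed distance is -85/17 = -5.

-5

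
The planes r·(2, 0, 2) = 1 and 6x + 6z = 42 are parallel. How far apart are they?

Divide the second equation by 3 to match normals: 2x + 2z = 14.
With common normal n = (2, 0, 2) (|n| = 2√2), the distance is |1 − 14|/|n| = 13/(2√2).

13/(2√2)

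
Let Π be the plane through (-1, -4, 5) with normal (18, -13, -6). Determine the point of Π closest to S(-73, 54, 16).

(-1, 2, -8)

The perpendicular from S has direction n = (18, -13, -6): r = (-73, 54, 16) + λ(18, -13, -6).
Substitute into the plane: n·(S + λn) = 4 gives -2112 + 529λ = 4, so λ = 4.
Foot = (-73, 54, 16) + 4·(18, -13, -6) = (-1, 2, -8).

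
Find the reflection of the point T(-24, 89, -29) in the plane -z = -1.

(-24, 89, 31)

n = (0, 0, -1), |n|² = 1, n·T − (-1) = 30, so t = 30/1 = 30.
Foot F = T − 30·n = (-24, 89, 1); the reflection is 2F − T = (-24, 89, 31).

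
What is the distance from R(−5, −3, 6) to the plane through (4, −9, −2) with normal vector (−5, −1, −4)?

7/√42

The plane has equation n·(r − (4, −9, −2)) = 0, i.e. n·r = -3.
Then n·(−5, −3, 6) − (−3) = 7.
|n| = √(25 + 1 + 16) = √42, so the distance is |7|/√42 = 7/√42.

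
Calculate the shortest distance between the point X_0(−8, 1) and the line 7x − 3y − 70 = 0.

129/√58

The normal to the line is n = (7, −3) with |n| = √58.
|n·X_0 − 70| = |-59 − 70| = 129, so the distance is 129/√58.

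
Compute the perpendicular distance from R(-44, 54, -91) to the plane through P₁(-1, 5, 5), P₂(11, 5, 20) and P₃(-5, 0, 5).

27/√57

P₁P₂ = (12, 0, 15) and P₁P₃ = (-4, -5, 0), so a normal is n = P₁P₂ × P₁P₃ = (75, -60, -60).
Then n·(-44, 54, -91) - (-675) = -405.
|n| = √(5625 + 3600 + 3600) = 15√57, so the distance is |-405|/(15√57) = 27/√57.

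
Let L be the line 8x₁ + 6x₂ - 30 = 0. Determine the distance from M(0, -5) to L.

6

The normal to the line is n = (8, 6) with |n| = 10.
|n·M − 30| = |-30 − 30| = 60, so the distance is 60/10 = 6.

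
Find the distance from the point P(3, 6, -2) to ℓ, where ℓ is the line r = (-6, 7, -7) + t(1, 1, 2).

√53

Direction vector d = (1, 1, 2).
AP = (9, -1, 5), and AP × d = (-7, -13, 10).
|AP × d|² = 318 and |d|² = 6, so the distance is √(318/6) = √53.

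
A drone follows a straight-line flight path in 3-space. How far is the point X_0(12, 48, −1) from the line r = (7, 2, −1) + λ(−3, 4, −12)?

2√493

Direction vector d = (−3, 4, −12).
AP = (5, 46, 0); AP·d = 169, |AP|² = 2141, |d|² = 169.
distance² = |AP|² − (AP·d)²/|d|² = 2141 − 28561/169 = 1972, so the distance is 2√493.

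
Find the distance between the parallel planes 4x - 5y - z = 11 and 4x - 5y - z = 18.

7/√42

Both planes have normal n = (4, -5, -1), |n| = √42. Any point on the first plane is at distance |18 − 11|/|n| = 7/√42 from the second.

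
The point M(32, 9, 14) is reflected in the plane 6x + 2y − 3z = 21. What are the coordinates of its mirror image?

(-4, -3, 32)

n = (6, 2, −3), |n|² = 49, n·M − 21 = 147, so t = 147/49 = 3.
Foot F = M − 3·n = (14, 3, 23); the reflection is 2F − M = (−4, −3, 32).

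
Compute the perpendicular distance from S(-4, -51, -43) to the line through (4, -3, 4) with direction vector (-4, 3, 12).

√1873

Direction vector d = (-4, 3, 12).
AP = (-8, -48, -47); AP·d = -676, |AP|² = 4577, |d|² = 169.
distance² = |AP|² − (AP·d)²/|d|² = 4577 − 456976/169 = 1873, so the distance is √1873.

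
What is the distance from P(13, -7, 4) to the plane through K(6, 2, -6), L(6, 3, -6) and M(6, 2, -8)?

7

KL = (0, 1, 0) and KM = (0, 0, -2), so a normal is n = KL × KM = (-2, 0, 0).
d = |(-2)·13 − (-12)| / √(4 + 0 + 0) = |-14| / 2 = 7.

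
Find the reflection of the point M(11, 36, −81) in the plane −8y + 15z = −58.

With n = (0, −8, 15), the signed offset is (n·M − (-58))/|n|² = -1445/289 = -5.
M' = M − 2t·n = (11, 36, −81) − (-10)·(0, −8, 15) = (11, −44, 69).

(11, -44, 69)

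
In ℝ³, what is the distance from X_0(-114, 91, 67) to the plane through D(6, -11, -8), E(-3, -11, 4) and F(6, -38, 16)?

3

DE = (-9, 0, 12) and DF = (0, -27, 24), so a normal is n = DE × DF = (324, 216, 243).
n = (324, 216, 243); n·P − (-2376) = 1377; |n| = 459; distance = 1377/459 = 3.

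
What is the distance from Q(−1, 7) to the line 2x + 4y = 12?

d = |2·(-1) + 4·7 − 12| / √(4 + 16) = |14|/(2√5) = 7√5/5.

7/√5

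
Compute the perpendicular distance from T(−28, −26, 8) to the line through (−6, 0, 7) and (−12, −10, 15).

A direction vector is d = (−6, −10, 8).
AP = (−22, −26, 1); AP·d = 400, |AP|² = 1161, |d|² = 200.
distance² = |AP|² − (AP·d)²/|d|² = 1161 − 160000/200 = 361, so the distance is 19.

19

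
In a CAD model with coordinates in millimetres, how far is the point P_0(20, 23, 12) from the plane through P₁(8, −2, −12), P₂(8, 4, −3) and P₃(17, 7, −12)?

P₁P₂ = (0, 6, 9) and P₁P₃ = (9, 9, 0), so a normal is n = P₁P₂ × P₁P₃ = (−81, 81, −54).
Then n·(20, 23, 12) − (−162) = −243.
|n| = √(6561 + 6561 + 2916) = 27√22, so the distance is |-243|/(27√22) = 9√22/22.

9√22/22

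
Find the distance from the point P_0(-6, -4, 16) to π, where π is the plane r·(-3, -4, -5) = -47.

1/(5√2)

Normal vector n = (-3, -4, -5), and n·(-6, -4, 16) - (-47) = 1.
|n| = √(9 + 16 + 25) = 5√2, so the distance is |1|/(5√2) = √2/10.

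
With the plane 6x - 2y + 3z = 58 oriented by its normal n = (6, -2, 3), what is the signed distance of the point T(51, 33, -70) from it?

n·T − 58 = -28.
|n| = 7, so the signed distance is -28/7 = -4.

-4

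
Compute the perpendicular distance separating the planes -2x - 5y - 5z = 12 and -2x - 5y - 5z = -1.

13/(3√6)

With common normal n = (-2, -5, -5) (|n| = 3√6), the distance is |12 − (-1)|/|n| = 13/(3√6).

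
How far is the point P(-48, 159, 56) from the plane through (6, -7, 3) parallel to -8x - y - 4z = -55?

6

Parallel planes share the normal n = (-8, -1, -4); since (6, -7, 3) lies on the plane, its equation is -8x - y - 4z = -53.
d = |(-8)·(-48) + (-1)·159 + (-4)·56 − (-53)| / √(64 + 1 + 16) = |54| / 9 = 6.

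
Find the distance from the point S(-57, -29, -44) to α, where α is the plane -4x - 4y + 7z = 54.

2

d = |(-4)·(-57) + (-4)·(-29) + 7·(-44) − 54| / √(16 + 16 + 49) = |-18| / 9 = 2.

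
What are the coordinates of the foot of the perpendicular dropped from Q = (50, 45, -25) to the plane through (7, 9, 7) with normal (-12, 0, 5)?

n = (-12, 0, 5), |n|² = 169, and n·Q − (-49) = -676.
t = -676/169 = -4, so the foot is Q − t·n = (50, 45, -25) − (-4)·(-12, 0, 5) = (2, 45, -5).

(2, 45, -5)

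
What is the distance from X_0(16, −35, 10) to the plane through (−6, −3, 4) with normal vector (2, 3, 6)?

16/7

The plane has equation n·(r − (−6, −3, 4)) = 0, i.e. n·r = 3.
Then n·(16, −35, 10) − 3 = −16.
|n| = √(4 + 9 + 36) = 7, so the distance is |-16|/7 = 16/7.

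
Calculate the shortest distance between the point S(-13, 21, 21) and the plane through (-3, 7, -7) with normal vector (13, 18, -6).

The plane has equation n·(r − (-3, 7, -7)) = 0, i.e. n·r = 129.
Then n·(-13, 21, 21) - 129 = -46.
|n| = √(169 + 324 + 36) = 23, so the distance is |-46|/23 = 2.

2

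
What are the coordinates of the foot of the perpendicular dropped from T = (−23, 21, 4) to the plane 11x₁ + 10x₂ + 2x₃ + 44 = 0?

The perpendicular from T has direction n = (11, 10, 2): r = (−23, 21, 4) + t(11, 10, 2).
Substitute into the plane: n·(T + tn) = -44 gives -35 + 225t = -44, so t = -1/25.
Foot = (−23, 21, 4) + (-1/25)·(11, 10, 2) = (−586/25, 103/5, 98/25).

(-586/25, 103/5, 98/25)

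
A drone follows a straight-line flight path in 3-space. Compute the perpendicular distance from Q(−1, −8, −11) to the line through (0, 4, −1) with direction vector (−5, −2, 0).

6√6

Direction vector d = (−5, −2, 0).
AP = (−1, −12, −10); AP·d = 29, |AP|² = 245, |d|² = 29.
distance² = |AP|² − (AP·d)²/|d|² = 245 − 841/29 = 216, so the distance is 6√6.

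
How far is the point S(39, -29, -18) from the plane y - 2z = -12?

Normal vector n = (0, 1, -2), and n·(39, -29, -18) - (-12) = 19.
|n| = √(0 + 1 + 4) = √5, so the distance is |19|/√5 = 19/√5.

19/√5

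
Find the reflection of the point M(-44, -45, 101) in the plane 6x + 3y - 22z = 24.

With n = (6, 3, -22), the signed offset is (n·M − 24)/|n|² = -2645/529 = -5.
M' = M − 2t·n = (-44, -45, 101) − (-10)·(6, 3, -22) = (16, -15, -119).

(16, -15, -119)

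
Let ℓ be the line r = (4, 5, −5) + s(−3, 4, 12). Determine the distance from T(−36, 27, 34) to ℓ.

Direction vector d = (−3, 4, 12).
AP = (−40, 22, 39), and AP × d = (108, 363, −94).
|AP × d|² = 152269 and |d|² = 169, so the distance is √(152269/169) = √901.

√901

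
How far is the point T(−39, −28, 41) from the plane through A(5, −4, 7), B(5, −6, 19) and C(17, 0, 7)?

AB = (0, −2, 12) and AC = (12, 4, 0), so a normal is n = AB × AC = (−48, 144, 24).
Then n·(−39, −28, 41) − (−648) = −528.
|n| = √(2304 + 20736 + 576) = 24√41, so the distance is |-528|/(24√41) = 22/√41.

22/√41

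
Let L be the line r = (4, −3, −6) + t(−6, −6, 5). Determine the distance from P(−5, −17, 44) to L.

35

Direction vector d = (−6, −6, 5).
AP = (−9, −14, 50); AP·d = 388, |AP|² = 2777, |d|² = 97.
distance² = |AP|² − (AP·d)²/|d|² = 2777 − 150544/97 = 1225, so the distance is 35.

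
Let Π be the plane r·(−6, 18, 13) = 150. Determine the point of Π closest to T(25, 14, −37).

(19, 32, -24)

The perpendicular from T has direction n = (−6, 18, 13): r = (25, 14, −37) + λ(−6, 18, 13).
Substitute into the plane: n·(T + λn) = 150 gives -379 + 529λ = 150, so λ = 1.
Foot = (25, 14, −37) + 1·(−6, 18, 13) = (19, 32, −24).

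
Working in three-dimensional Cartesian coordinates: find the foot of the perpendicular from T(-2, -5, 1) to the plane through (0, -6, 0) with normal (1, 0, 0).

(0, -5, 1)

n = (1, 0, 0), |n|² = 1, and n·T − 0 = -2.
t = -2/1 = -2, so the foot is T − t·n = (-2, -5, 1) − (-2)·(1, 0, 0) = (0, -5, 1).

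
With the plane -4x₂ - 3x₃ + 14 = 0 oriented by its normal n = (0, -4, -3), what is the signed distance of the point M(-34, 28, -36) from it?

n·M − (-14) = 10.
|n| = 5, so the signed distance is 10/5 = 2.

2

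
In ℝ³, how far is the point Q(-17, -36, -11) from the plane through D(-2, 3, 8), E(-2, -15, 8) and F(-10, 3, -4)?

7/√13

DE = (0, -18, 0) and DF = (-8, 0, -12), so a normal is n = DE × DF = (216, 0, -144).
Then n·(-17, -36, -11) - (-1584) = -504.
|n| = √(46656 + 0 + 20736) = 72√13, so the distance is |-504|/(72√13) = 7√13/13.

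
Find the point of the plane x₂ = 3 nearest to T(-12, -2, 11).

(-12, 3, 11)

The perpendicular from T has direction n = (0, 1, 0): r = (-12, -2, 11) + μ(0, 1, 0).
Substitute into the plane: n·(T + μn) = 3 gives -2 + 1μ = 3, so μ = 5.
Foot = (-12, -2, 11) + 5·(0, 1, 0) = (-12, 3, 11).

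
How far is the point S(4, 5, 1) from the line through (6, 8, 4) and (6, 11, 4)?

√13

A direction vector is d = (0, 3, 0).
AP = (-2, -3, -3); AP·d = -9, |AP|² = 22, |d|² = 9.
distance² = |AP|² − (AP·d)²/|d|² = 22 − 81/9 = 13, so the distance is √13.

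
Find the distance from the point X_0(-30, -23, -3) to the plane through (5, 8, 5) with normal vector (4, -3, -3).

23√34/34

The plane has equation n·(r − (5, 8, 5)) = 0, i.e. n·r = -19.
Then n·(-30, -23, -3) - (-19) = -23.
|n| = √(16 + 9 + 9) = √34, so the distance is |-23|/√34 = 23/√34.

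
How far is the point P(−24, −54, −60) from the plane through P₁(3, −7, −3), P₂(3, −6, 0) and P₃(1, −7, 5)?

P₁P₂ = (0, 1, 3) and P₁P₃ = (−2, 0, 8), so a normal is n = P₁P₂ × P₁P₃ = (8, −6, 2).
n = (8, −6, 2); n·P − 60 = -48; |n| = 2√26; distance = 48/(2√26) = 12√26/13.

12√26/13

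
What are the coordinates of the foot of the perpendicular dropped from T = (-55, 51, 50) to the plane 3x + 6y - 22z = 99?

The perpendicular from T has direction n = (3, 6, -22): r = (-55, 51, 50) + μ(3, 6, -22).
Substitute into the plane: n·(T + μn) = 99 gives -959 + 529μ = 99, so μ = 2.
Foot = (-55, 51, 50) + 2·(3, 6, -22) = (-49, 63, 6).

(-49, 63, 6)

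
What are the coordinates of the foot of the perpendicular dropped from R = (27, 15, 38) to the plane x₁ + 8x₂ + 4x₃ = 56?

(24, -9, 26)

The perpendicular from R has direction n = (1, 8, 4): r = (27, 15, 38) + μ(1, 8, 4).
Substitute into the plane: n·(R + μn) = 56 gives 299 + 81μ = 56, so μ = -3.
Foot = (27, 15, 38) + (-3)·(1, 8, 4) = (24, −9, 26).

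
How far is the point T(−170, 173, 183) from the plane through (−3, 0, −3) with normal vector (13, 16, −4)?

The plane has equation n·(r − (−3, 0, −3)) = 0, i.e. n·r = -27.
n = (13, 16, −4); n·P − (-27) = -147; |n| = 21; distance = 147/21 = 7.

7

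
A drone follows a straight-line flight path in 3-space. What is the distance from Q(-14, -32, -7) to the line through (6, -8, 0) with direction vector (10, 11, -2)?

Direction vector d = (10, 11, -2).
AP = (-20, -24, -7), and AP × d = (125, -110, 20).
|AP × d|² = 28125 and |d|² = 225, so the distance is √(28125/225) = √125 = 5√5.

5√5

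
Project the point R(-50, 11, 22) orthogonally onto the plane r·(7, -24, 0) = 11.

The perpendicular from R has direction n = (7, -24, 0): r = (-50, 11, 22) + t(7, -24, 0).
Substitute into the plane: n·(R + tn) = 11 gives -614 + 625t = 11, so t = 1.
Foot = (-50, 11, 22) + 1·(7, -24, 0) = (-43, -13, 22).

(-43, -13, 22)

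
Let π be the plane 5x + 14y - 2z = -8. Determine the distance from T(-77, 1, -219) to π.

5

d = |5·(-77) + 14·1 + (-2)·(-219) − (-8)| / √(25 + 196 + 4) = |75| / 15 = 5.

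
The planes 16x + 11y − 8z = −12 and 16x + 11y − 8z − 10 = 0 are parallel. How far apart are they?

With common normal n = (16, 11, −8) (|n| = 21), the distance is |(-12) − 10|/|n| = 22/21.

22/21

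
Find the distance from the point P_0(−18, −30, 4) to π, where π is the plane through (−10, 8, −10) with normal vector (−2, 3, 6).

The plane has equation n·(r − (−10, 8, −10)) = 0, i.e. n·r = -16.
d = |(-2)·(-18) + 3·(-30) + 6·4 − (-16)| / √(4 + 9 + 36) = |-14| / 7 = 2.

2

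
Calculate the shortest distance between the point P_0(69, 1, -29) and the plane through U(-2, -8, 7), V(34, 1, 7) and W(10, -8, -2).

UV = (36, 9, 0) and UW = (12, 0, -9), so a normal is n = UV × UW = (-81, 324, -108).
Then n·(69, 1, -29) - (-3186) = 1053.
|n| = √(6561 + 104976 + 11664) = 351, so the distance is |1053|/351 = 3.

3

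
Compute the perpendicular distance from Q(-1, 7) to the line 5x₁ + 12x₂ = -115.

d = |5·(-1) + 12·7 − (-115)| / √(25 + 144) = |194|/13 = 194/13.

194/13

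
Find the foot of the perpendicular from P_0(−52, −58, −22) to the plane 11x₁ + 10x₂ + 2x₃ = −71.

(3, -8, -12)

n = (11, 10, 2), |n|² = 225, and n·P_0 − (-71) = -1125.
t = -1125/225 = -5, so the foot is P_0 − t·n = (−52, −58, −22) − (-5)·(11, 10, 2) = (3, −8, −12).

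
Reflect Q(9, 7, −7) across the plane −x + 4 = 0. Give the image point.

With n = (−1, 0, 0), the signed offset is (n·Q − (-4))/|n|² = -5/1 = -5.
Q' = Q − 2t·n = (9, 7, −7) − (-10)·(−1, 0, 0) = (−1, 7, −7).

(-1, 7, -7)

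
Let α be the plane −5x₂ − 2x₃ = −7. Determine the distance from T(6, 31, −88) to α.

28/√29

n = (0, −5, −2); n·P − (-7) = 28; |n| = √29; distance = 28/√29.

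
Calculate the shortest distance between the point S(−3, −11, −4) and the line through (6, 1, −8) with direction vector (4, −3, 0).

√241

Direction vector d = (4, −3, 0).
AP = (−9, −12, 4), and AP × d = (12, 16, 75).
|AP × d|² = 6025 and |d|² = 25, so the distance is √(6025/25) = √241.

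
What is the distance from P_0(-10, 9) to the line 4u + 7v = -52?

15√65/13

The normal to the line is n = (4, 7) with |n| = √65.
|n·P_0 − (-52)| = |23 − (-52)| = 75, so the distance is 75/√65 = 15√65/13.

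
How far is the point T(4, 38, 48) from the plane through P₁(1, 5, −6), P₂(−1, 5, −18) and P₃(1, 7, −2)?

P₁P₂ = (−2, 0, −12) and P₁P₃ = (0, 2, 4), so a normal is n = P₁P₂ × P₁P₃ = (24, 8, −4).
n = (24, 8, −4); n·P − 88 = 120; |n| = 4√41; distance = 120/(4√41) = 30/√41.

30√41/41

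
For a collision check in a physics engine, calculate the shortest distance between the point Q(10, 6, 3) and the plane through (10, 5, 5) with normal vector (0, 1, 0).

1

The plane has equation n·(r − (10, 5, 5)) = 0, i.e. n·r = 5.
d = |1·6 − 5| / √(0 + 1 + 0) = |1| / 1 = 1.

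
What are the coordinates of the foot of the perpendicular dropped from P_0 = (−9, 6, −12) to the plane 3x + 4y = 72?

The perpendicular from P_0 has direction n = (3, 4, 0): r = (−9, 6, −12) + μ(3, 4, 0).
Substitute into the plane: n·(P_0 + μn) = 72 gives -3 + 25μ = 72, so μ = 3.
Foot = (−9, 6, −12) + 3·(3, 4, 0) = (0, 18, −12).

(0, 18, -12)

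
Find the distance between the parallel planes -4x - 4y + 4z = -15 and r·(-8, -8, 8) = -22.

1/√3

Divide the second equation by 2 to match normals: -4x - 4y + 4z = -11.
With common normal n = (-4, -4, 4) (|n| = 4√3), the distance is |(-15) − (-11)|/|n| = 4/(4√3) = 1/√3.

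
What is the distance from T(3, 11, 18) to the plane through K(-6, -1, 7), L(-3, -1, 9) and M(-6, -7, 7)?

15/√13

KL = (3, 0, 2) and KM = (0, -6, 0), so a normal is n = KL × KM = (12, 0, -18).
Then n·(3, 11, 18) - (-198) = -90.
|n| = √(144 + 0 + 324) = 6√13, so the distance is |-90|/(6√13) = 15√13/13.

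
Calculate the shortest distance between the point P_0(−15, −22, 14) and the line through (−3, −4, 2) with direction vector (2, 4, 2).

Direction vector d = (2, 4, 2).
AP = (−12, −18, 12); AP·d = -72, |AP|² = 612, |d|² = 24.
distance² = |AP|² − (AP·d)²/|d|² = 612 − 5184/24 = 396, so the distance is 6√11.

6√11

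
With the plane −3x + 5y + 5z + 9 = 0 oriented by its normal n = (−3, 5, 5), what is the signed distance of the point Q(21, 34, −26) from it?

n·Q − (-9) = -14.
|n| = √59, so the signed distance is -14/√59.

-14/√59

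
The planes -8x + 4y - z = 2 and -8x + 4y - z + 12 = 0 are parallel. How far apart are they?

With common normal n = (-8, 4, -1) (|n| = 9), the distance is |2 − (-12)|/|n| = 14/9.

14/9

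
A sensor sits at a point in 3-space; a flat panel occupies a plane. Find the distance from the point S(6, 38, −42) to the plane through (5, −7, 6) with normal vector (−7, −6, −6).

The plane has equation n·(r − (5, −7, 6)) = 0, i.e. n·r = -29.
Then n·(6, 38, −42) − (−29) = 11.
|n| = √(49 + 36 + 36) = 11, so the distance is |11|/11 = 1.

1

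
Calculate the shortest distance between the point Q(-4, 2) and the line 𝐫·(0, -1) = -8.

6

d = |0·(-4) + (-1)·2 − (-8)| / √(0 + 1) = |6|/1 = 6.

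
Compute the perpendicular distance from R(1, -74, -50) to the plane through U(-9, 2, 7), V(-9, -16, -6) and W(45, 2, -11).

22/23

UV = (0, -18, -13) and UW = (54, 0, -18), so a normal is n = UV × UW = (324, -702, 972).
n = (324, -702, 972); n·P − 2484 = 1188; |n| = 1242; distance = 1188/1242 = 22/23.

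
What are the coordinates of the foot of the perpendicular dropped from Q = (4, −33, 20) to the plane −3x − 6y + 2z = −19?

n = (−3, −6, 2), |n|² = 49, and n·Q − (-19) = 245.
t = 245/49 = 5, so the foot is Q − t·n = (4, −33, 20) − 5·(−3, −6, 2) = (19, −3, 10).

(19, -3, 10)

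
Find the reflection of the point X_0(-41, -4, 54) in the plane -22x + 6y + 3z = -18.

With n = (-22, 6, 3), the signed offset is (n·X_0 − (-18))/|n|² = 1058/529 = 2.
X_0' = X_0 − 2t·n = (-41, -4, 54) − 4·(-22, 6, 3) = (47, -28, 42).

(47, -28, 42)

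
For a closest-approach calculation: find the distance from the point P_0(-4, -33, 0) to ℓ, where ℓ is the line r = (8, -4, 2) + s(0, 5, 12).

2√205

Direction vector d = (0, 5, 12).
AP = (-12, -29, -2); AP·d = -169, |AP|² = 989, |d|² = 169.
distance² = |AP|² − (AP·d)²/|d|² = 989 − 28561/169 = 820, so the distance is 2√205.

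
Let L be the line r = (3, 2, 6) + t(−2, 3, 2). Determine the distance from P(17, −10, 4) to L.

Direction vector d = (−2, 3, 2).
AP = (14, −12, −2); AP·d = -68, |AP|² = 344, |d|² = 17.
distance² = |AP|² − (AP·d)²/|d|² = 344 − 4624/17 = 72, so the distance is 6√2.

6√2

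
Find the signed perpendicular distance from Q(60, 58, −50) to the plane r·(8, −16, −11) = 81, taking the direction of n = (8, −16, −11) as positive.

1

n·Q − 81 = 21.
|n| = 21, so the signed distance is 21/21 = 1.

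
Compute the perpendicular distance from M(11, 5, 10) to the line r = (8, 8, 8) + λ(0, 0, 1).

Direction vector d = (0, 0, 1).
AP = (3, -3, 2); AP·d = 2, |AP|² = 22, |d|² = 1.
distance² = |AP|² − (AP·d)²/|d|² = 22 − 4/1 = 18, so the distance is 3√2.

3√2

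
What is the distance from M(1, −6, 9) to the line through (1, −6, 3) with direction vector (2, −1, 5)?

Direction vector d = (2, −1, 5).
AP = (0, 0, 6); AP·d = 30, |AP|² = 36, |d|² = 30.
distance² = |AP|² − (AP·d)²/|d|² = 36 − 900/30 = 6, so the distance is √6.

√6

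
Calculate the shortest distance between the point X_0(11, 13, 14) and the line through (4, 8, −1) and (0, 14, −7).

√211

A direction vector is d = (−4, 6, −6).
AP = (7, 5, 15); AP·d = -88, |AP|² = 299, |d|² = 88.
distance² = |AP|² − (AP·d)²/|d|² = 299 − 7744/88 = 211, so the distance is √211.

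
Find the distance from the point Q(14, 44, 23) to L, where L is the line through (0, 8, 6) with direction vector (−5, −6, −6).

Direction vector d = (−5, −6, −6).
AP = (14, 36, 17); AP·d = -388, |AP|² = 1781, |d|² = 97.
distance² = |AP|² − (AP·d)²/|d|² = 1781 − 150544/97 = 229, so the distance is √229.

√229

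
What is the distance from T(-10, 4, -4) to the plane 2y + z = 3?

Normal vector n = (0, 2, 1), and n·(-10, 4, -4) - 3 = 1.
|n| = √(0 + 4 + 1) = √5, so the distance is |1|/√5 = √5/5.

√5/5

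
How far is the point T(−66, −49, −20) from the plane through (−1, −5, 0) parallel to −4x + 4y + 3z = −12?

Parallel planes share the normal n = (−4, 4, 3); since (−1, −5, 0) lies on the plane, its equation is −4x + 4y + 3z = -16.
Then n·(−66, −49, −20) − (−16) = 24.
|n| = √(16 + 16 + 9) = √41, so the distance is |24|/√41 = 24√41/41.

24√41/41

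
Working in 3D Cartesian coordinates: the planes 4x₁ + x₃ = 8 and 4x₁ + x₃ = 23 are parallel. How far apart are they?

Both planes have normal n = (4, 0, 1), |n| = √17. Any point on the first plane is at distance |23 − 8|/|n| = 15/√17 = 15√17/17 from the second.

15√17/17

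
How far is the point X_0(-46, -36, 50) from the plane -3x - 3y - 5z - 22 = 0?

n = (-3, -3, -5); n·P − 22 = -26; |n| = √43; distance = 26/√43.

26/√43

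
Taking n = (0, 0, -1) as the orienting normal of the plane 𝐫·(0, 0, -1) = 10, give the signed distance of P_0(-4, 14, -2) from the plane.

n·P_0 − 10 = -8.
|n| = 1, so the signed distance is -8/1 = -8.

-8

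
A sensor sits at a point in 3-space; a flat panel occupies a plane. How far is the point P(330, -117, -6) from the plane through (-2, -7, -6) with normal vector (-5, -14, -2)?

The plane has equation n·(r − (-2, -7, -6)) = 0, i.e. n·r = 120.
d = |(-5)·330 + (-14)·(-117) + (-2)·(-6) − 120| / √(25 + 196 + 4) = |-120| / 15 = 8.

8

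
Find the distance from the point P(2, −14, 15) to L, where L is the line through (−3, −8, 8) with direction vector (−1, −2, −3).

Direction vector d = (−1, −2, −3).
AP = (5, −6, 7); AP·d = -14, |AP|² = 110, |d|² = 14.
distance² = |AP|² − (AP·d)²/|d|² = 110 − 196/14 = 96, so the distance is 4√6.

4√6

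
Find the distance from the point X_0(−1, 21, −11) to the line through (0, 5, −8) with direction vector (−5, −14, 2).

√41

Direction vector d = (−5, −14, 2).
AP = (−1, 16, −3); AP·d = -225, |AP|² = 266, |d|² = 225.
distance² = |AP|² − (AP·d)²/|d|² = 266 − 50625/225 = 41, so the distance is √41.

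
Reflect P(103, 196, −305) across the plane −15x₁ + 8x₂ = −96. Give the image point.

(1961/17, 3220/17, -305)

With n = (−15, 8, 0), the signed offset is (n·P − (-96))/|n|² = 119/289 = 7/17.
P' = P − 2t·n = (103, 196, −305) − (14/17)·(−15, 8, 0) = (1961/17, 3220/17, −305).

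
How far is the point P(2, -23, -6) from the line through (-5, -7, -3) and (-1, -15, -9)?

A direction vector is d = (4, -8, -6).
AP = (7, -16, -3), and AP × d = (72, 30, 8).
|AP × d|² = 6148 and |d|² = 116, so the distance is √(6148/116) = √53.

√53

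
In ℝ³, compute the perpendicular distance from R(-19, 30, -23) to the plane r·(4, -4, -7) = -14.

Normal vector n = (4, -4, -7), and n·(-19, 30, -23) - (-14) = -21.
|n| = √(16 + 16 + 49) = 9, so the distance is |-21|/9 = 7/3.

7/3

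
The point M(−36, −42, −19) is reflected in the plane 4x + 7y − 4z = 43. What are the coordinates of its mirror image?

With n = (4, 7, −4), the signed offset is (n·M − 43)/|n|² = -405/81 = -5.
M' = M − 2t·n = (−36, −42, −19) − (-10)·(4, 7, −4) = (4, 28, −59).

(4, 28, -59)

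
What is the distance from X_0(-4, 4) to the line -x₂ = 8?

The normal to the line is n = (0, -1) with |n| = 1.
|n·X_0 − 8| = |-4 − 8| = 12, so the distance is 12/1 = 12.

12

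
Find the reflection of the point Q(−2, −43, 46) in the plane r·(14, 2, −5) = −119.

n = (14, 2, −5), |n|² = 225, n·Q − (-119) = -225, so t = -225/225 = -1.
Foot F = Q − (-1)·n = (12, −41, 41); the reflection is 2F − Q = (26, −39, 36).

(26, -39, 36)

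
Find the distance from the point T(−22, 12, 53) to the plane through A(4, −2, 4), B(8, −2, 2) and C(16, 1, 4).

AB = (4, 0, −2) and AC = (12, 3, 0), so a normal is n = AB × AC = (6, −24, 12).
Then n·(−22, 12, 53) − 120 = 96.
|n| = √(36 + 576 + 144) = 6√21, so the distance is |96|/(6√21) = 16/√21.

16√21/21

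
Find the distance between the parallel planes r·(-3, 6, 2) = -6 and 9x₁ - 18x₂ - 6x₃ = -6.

8/7

Divide the second equation by -3 to match normals: -3x₁ + 6x₂ + 2x₃ = 2.
With common normal n = (-3, 6, 2) (|n| = 7), the distance is |(-6) − 2|/|n| = 8/7.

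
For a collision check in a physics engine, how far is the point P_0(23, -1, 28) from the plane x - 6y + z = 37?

20/√38

n = (1, -6, 1); n·P − 37 = 20; |n| = √38; distance = 20/√38 = 10√38/19.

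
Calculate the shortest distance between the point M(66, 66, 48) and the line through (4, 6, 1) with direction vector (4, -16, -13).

14√29

Direction vector d = (4, -16, -13).
AP = (62, 60, 47), and AP × d = (-28, 994, -1232).
|AP × d|² = 2506644 and |d|² = 441, so the distance is √(2506644/441) = √5684 = 14√29.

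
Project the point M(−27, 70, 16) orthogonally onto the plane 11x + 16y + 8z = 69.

n = (11, 16, 8), |n|² = 441, and n·M − 69 = 882.
t = 882/441 = 2, so the foot is M − t·n = (−27, 70, 16) − 2·(11, 16, 8) = (−49, 38, 0).

(-49, 38, 0)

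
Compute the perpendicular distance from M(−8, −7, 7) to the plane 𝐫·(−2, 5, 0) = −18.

n = (−2, 5, 0); n·P − (-18) = -1; |n| = √29; distance = 1/√29.

√29/29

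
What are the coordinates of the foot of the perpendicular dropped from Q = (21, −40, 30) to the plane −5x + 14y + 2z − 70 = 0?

(6, 2, 36)

n = (−5, 14, 2), |n|² = 225, and n·Q − 70 = -675.
t = -675/225 = -3, so the foot is Q − t·n = (21, −40, 30) − (-3)·(−5, 14, 2) = (6, 2, 36).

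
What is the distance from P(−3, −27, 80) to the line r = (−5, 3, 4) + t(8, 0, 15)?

Direction vector d = (8, 0, 15).
AP = (2, −30, 76), and AP × d = (−450, 578, 240).
|AP × d|² = 594184 and |d|² = 289, so the distance is √(594184/289) = √2056 = 2√514.

2√514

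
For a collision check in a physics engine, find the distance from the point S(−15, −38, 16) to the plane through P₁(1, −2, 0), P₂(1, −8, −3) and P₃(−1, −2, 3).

P₁P₂ = (0, −6, −3) and P₁P₃ = (−2, 0, 3), so a normal is n = P₁P₂ × P₁P₃ = (−18, 6, −12).
d = |(-18)·(-15) + 6·(-38) + (-12)·16 − (-30)| / √(324 + 36 + 144) = |-120| / (6√14) = 10√14/7.

20/√14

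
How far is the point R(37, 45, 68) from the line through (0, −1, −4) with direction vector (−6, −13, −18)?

√205

Direction vector d = (−6, −13, −18).
AP = (37, 46, 72), and AP × d = (108, 234, −205).
|AP × d|² = 108445 and |d|² = 529, so the distance is √(108445/529) = √205.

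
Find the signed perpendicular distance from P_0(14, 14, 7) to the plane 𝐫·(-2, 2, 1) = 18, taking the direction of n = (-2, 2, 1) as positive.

n·P_0 − 18 = -11.
|n| = 3, so the signed distance is -11/3.

-11/3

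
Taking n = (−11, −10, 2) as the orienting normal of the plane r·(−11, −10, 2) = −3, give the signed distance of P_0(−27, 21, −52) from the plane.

-14/15

n·P_0 − (-3) = -14.
|n| = 15, so the signed distance is -14/15.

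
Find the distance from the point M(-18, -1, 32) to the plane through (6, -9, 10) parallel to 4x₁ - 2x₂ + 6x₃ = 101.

5√14/7

Parallel planes share the normal n = (4, -2, 6); since (6, -9, 10) lies on the plane, its equation is 4x₁ - 2x₂ + 6x₃ = 102.
d = |4·(-18) + (-2)·(-1) + 6·32 − 102| / √(16 + 4 + 36) = |20| / (2√14) = 5√14/7.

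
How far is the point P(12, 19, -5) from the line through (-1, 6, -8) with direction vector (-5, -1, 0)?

√113

Direction vector d = (-5, -1, 0).
AP = (13, 13, 3); AP·d = -78, |AP|² = 347, |d|² = 26.
distance² = |AP|² − (AP·d)²/|d|² = 347 − 6084/26 = 113, so the distance is √113.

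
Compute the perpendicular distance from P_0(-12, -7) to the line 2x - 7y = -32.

d = |2·(-12) + (-7)·(-7) − (-32)| / √(4 + 49) = |57|/√53 = 57√53/53.

57√53/53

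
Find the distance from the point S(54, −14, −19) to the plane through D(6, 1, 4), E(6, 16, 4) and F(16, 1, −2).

DE = (0, 15, 0) and DF = (10, 0, −6), so a normal is n = DE × DF = (−90, 0, −150).
Then n·(54, −14, −19) − (−1140) = −870.
|n| = √(8100 + 0 + 22500) = 30√34, so the distance is |-870|/(30√34) = 29√34/34.

29/√34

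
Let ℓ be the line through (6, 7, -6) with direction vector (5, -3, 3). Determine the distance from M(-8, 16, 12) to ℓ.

3√62

Direction vector d = (5, -3, 3).
AP = (-14, 9, 18), and AP × d = (81, 132, -3).
|AP × d|² = 23994 and |d|² = 43, so the distance is √(23994/43) = √558 = 3√62.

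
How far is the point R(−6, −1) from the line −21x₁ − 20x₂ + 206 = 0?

352/29

d = |(-21)·(-6) + (-20)·(-1) − (-206)| / √(441 + 400) = |352|/29 = 352/29.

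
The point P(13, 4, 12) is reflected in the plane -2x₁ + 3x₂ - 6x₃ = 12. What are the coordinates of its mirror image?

With n = (-2, 3, -6), the signed offset is (n·P − 12)/|n|² = -98/49 = -2.
P' = P − 2t·n = (13, 4, 12) − (-4)·(-2, 3, -6) = (5, 16, -12).

(5, 16, -12)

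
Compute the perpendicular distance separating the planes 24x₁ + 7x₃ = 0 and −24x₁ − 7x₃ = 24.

24/25

Divide the second equation by -1 to match normals: 24x₁ + 7x₃ = -24.
Both planes have normal n = (24, 0, 7), |n| = 25. Any point on the first plane is at distance |(-24) − 0|/|n| = 24/25 from the second.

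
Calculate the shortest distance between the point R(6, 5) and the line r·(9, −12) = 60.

The normal to the line is n = (9, −12) with |n| = 15.
|n·R − 60| = |-6 − 60| = 66, so the distance is 66/15 = 22/5.

22/5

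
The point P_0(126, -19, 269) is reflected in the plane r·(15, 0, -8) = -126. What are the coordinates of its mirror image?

(2382/17, -19, 4445/17)

n = (15, 0, -8), |n|² = 289, n·P_0 − (-126) = -136, so t = -136/289 = -8/17.
Foot F = P_0 − (-8/17)·n = (2262/17, -19, 4509/17); the reflection is 2F − P_0 = (2382/17, -19, 4445/17).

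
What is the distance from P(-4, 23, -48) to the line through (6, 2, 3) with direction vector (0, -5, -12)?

√1621

Direction vector d = (0, -5, -12).
AP = (-10, 21, -51), and AP × d = (-507, -120, 50).
|AP × d|² = 273949 and |d|² = 169, so the distance is √(273949/169) = √1621.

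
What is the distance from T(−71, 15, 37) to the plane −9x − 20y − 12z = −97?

n = (−9, −20, −12); n·P − (-97) = -8; |n| = 25; distance = 8/25.

8/25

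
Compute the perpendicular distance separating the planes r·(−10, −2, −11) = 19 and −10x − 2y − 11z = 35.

Both planes have normal n = (−10, −2, −11), |n| = 15. Any point on the first plane is at distance |35 − 19|/|n| = 16/15 from the second.

16/15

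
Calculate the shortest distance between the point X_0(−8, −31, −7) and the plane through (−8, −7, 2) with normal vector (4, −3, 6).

The plane has equation n·(r − (−8, −7, 2)) = 0, i.e. n·r = 1.
Then n·(−8, −31, −7) − 1 = 18.
|n| = √(16 + 9 + 36) = √61, so the distance is |18|/√61 = 18/√61.

18/√61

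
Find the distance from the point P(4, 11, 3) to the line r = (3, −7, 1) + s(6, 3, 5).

Direction vector d = (6, 3, 5).
AP = (1, 18, 2), and AP × d = (84, 7, −105).
|AP × d|² = 18130 and |d|² = 70, so the distance is √(18130/70) = √259.

√259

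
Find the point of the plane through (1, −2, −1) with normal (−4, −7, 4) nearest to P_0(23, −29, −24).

n = (−4, −7, 4), |n|² = 81, and n·P_0 − 6 = 9.
t = 9/81 = 1/9, so the foot is P_0 − t·n = (23, −29, −24) − (1/9)·(−4, −7, 4) = (211/9, −254/9, −220/9).

(211/9, -254/9, -220/9)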